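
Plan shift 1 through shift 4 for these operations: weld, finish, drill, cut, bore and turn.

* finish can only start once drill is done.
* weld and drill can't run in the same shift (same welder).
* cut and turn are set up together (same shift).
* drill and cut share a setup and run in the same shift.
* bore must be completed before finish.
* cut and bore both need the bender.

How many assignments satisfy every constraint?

24

Splitting on weld: it can be shift 1 (5), shift 2 (5), shift 3 (6), shift 4 (8). Listing each branch's schedules as (finish, drill, cut, bore, turn) by shift number:
weld=shift 1: (3,2,2,1,2) (4,2,2,1,2) (4,2,2,3,2) (4,3,3,1,3) (4,3,3,2,3) — 5.
weld=shift 2: (3,1,1,2,1) (4,1,1,2,1) (4,1,1,3,1) (4,3,3,1,3) (4,3,3,2,3) — 5.
weld=shift 3: (3,1,1,2,1) (3,2,2,1,2) (4,1,1,2,1) (4,1,1,3,1) (4,2,2,1,2) (4,2,2,3,2) — 6.
weld=shift 4: (3,1,1,2,1) (3,2,2,1,2) (4,1,1,2,1) (4,1,1,3,1) (4,2,2,1,2) (4,2,2,3,2) (4,3,3,1,3) (4,3,3,2,3) — 8.
Summing: 5 + 5 + 6 + 8 = 24.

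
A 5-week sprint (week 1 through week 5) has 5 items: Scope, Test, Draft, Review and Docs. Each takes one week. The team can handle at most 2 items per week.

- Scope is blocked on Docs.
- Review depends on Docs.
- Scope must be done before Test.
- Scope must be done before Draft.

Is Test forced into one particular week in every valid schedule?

No

Test can be week 3 (e.g. Scope in week 2, Test in week 3, Review in week 2, Docs in week 1, Draft in week 3) or week 4 (e.g. Test -> week 4, Draft -> week 3, Review -> week 2, Docs -> week 1, Scope -> week 2).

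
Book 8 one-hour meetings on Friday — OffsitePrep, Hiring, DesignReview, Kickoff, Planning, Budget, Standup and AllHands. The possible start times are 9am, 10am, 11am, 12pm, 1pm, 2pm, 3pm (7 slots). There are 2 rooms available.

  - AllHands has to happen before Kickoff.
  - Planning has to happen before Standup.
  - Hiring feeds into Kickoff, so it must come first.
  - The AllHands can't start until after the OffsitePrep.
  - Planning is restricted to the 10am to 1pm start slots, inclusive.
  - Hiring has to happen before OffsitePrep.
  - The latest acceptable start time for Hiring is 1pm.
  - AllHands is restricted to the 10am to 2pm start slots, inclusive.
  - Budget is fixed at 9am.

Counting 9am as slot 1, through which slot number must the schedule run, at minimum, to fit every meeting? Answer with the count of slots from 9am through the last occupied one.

4

The precedence chain requires at least 4 distinct slots.
With at most 2 per slot and 8 meetings, at least 4 slots are needed.
4 works (last occupied slot: 12pm): for example Kickoff=12pm, OffsitePrep=10am, Standup=11am, DesignReview=12pm, Budget=9am, Planning=10am, Hiring=9am, AllHands=11am.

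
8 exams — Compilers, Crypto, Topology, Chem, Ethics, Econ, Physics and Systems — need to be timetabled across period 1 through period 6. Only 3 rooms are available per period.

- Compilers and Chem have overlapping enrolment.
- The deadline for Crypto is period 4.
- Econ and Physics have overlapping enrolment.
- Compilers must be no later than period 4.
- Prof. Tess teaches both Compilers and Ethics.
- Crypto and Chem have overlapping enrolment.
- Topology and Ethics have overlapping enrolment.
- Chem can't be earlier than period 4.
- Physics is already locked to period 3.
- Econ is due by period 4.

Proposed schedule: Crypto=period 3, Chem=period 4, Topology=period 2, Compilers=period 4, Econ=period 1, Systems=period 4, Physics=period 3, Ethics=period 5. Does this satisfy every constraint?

Physics is already locked to period 3 — holds.
Compilers must be no later than period 4 — holds.
Topology and Ethics have overlapping enrolment — holds.
Chem can't be earlier than period 4 — holds.
The deadline for Crypto is period 4 — holds.
Prof. Tess teaches both Compilers and Ethics — holds.
Only 3 rooms are available per period — holds.
Crypto and Chem have overlapping enrolment — holds.
Econ is due by period 4 — holds.
Compilers and Chem have overlapping enrolment — violated.
Econ and Physics have overlapping enrolment — holds.

No — it violates: Compilers and Chem have overlapping enrolment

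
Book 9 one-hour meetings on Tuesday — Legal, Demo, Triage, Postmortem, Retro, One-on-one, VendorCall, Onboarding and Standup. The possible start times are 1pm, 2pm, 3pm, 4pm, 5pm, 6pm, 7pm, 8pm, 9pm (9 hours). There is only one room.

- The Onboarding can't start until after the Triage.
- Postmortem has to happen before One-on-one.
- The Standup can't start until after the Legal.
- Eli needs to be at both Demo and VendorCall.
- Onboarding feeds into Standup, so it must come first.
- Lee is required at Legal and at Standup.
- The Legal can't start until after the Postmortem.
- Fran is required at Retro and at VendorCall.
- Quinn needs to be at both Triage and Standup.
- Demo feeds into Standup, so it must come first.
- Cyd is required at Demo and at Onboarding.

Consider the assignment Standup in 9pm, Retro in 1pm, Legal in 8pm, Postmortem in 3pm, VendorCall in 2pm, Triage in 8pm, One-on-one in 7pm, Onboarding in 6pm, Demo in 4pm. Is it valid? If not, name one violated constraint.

Demo feeds into Standup, so it must come first — holds.
Quinn needs to be at both Triage and Standup — holds.
There is only one room — violated.
The Legal can't start until after the Postmortem — holds.
The Onboarding can't start until after the Triage — violated.
The Standup can't start until after the Legal — holds.
Onboarding feeds into Standup, so it must come first — holds.
Fran is required at Retro and at VendorCall — holds.
Cyd is required at Demo and at Onboarding — holds.
Postmortem has to happen before One-on-one — holds.
Eli needs to be at both Demo and VendorCall — holds.
Lee is required at Legal and at Standup — holds.

Invalid. There is only one room.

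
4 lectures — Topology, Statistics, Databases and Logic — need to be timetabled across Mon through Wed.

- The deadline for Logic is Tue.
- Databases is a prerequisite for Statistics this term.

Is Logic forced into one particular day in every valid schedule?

No

Logic can be Mon (e.g. Databases=Mon; Logic=Mon; Topology=Mon; Statistics=Tue) or Tue (e.g. Statistics in Tue, Logic in Tue, Databases in Mon, Topology in Mon).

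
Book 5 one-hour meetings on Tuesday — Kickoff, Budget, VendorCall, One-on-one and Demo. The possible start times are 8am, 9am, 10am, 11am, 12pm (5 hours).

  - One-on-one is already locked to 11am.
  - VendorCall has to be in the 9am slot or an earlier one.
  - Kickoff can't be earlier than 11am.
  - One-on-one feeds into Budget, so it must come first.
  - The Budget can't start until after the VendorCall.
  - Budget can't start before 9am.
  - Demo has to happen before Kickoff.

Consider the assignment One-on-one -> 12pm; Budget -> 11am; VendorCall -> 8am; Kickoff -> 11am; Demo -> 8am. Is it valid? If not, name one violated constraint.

No — it violates: One-on-one feeds into Budget, so it must come first

One-on-one is already locked to 11am — violated.
One-on-one feeds into Budget, so it must come first — violated.
The Budget can't start until after the VendorCall — holds.
Kickoff can't be earlier than 11am — holds.
VendorCall has to be in the 9am slot or an earlier one — holds.
Budget can't start before 9am — holds.
Demo has to happen before Kickoff — holds.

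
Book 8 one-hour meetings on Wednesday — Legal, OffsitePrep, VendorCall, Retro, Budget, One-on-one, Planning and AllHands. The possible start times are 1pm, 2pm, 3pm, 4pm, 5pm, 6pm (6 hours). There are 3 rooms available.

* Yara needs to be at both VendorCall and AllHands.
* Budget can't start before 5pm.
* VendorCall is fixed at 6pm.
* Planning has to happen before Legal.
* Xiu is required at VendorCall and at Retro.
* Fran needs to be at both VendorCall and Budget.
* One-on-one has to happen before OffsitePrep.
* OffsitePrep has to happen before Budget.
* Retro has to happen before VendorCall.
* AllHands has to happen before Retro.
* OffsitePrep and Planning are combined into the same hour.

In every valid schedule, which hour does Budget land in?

5pm

Budget's window is 5pm–6pm.
VendorCall is fixed at 6pm, and Budget can't share a hour with VendorCall.
So Budget must be 5pm.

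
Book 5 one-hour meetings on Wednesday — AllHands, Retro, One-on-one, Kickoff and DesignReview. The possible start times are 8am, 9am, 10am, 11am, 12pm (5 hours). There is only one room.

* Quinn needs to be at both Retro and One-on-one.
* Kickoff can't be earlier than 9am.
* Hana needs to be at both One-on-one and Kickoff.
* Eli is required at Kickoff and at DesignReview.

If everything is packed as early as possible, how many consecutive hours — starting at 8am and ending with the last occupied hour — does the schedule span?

5

With at most 1 per hour and 5 meetings, at least 5 hours are needed.
Kickoff can't be placed before 9am — that is hour 2 counting from 8am — so the schedule must run through at least 2 hours.
5 works (last occupied hour: 12pm): for example AllHands=8am, Retro=10am, DesignReview=12pm, One-on-one=11am, Kickoff=9am.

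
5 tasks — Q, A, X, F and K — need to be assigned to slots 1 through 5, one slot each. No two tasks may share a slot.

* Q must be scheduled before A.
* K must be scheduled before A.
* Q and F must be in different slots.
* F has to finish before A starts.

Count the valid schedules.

Splitting on Q: it can be 1 (8), 2 (8), 3 (8), 4 (6). Listing each branch's schedules as (A, X, F, K):
Q=1: (4,5,2,3) (4,5,3,2) (5,2,3,4) (5,2,4,3) (5,3,2,4) (5,3,4,2) (5,4,2,3) (5,4,3,2) — 8.
Q=2: (4,5,1,3) (4,5,3,1) (5,1,3,4) (5,1,4,3) (5,3,1,4) (5,3,4,1) (5,4,1,3) (5,4,3,1) — 8.
Q=3: (4,5,1,2) (4,5,2,1) (5,1,2,4) (5,1,4,2) (5,2,1,4) (5,2,4,1) (5,4,1,2) (5,4,2,1) — 8.
Q=4: (5,1,2,3) (5,1,3,2) (5,2,1,3) (5,2,3,1) (5,3,1,2) (5,3,2,1) — 6.
Summing: 8 + 8 + 8 + 6 = 30.

30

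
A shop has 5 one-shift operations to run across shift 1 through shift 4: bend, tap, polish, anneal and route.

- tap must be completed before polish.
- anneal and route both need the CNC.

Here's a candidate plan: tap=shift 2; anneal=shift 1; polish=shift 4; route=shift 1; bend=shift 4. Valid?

Invalid. anneal and route both need the CNC.

tap must be completed before polish — holds.
anneal and route both need the CNC — violated.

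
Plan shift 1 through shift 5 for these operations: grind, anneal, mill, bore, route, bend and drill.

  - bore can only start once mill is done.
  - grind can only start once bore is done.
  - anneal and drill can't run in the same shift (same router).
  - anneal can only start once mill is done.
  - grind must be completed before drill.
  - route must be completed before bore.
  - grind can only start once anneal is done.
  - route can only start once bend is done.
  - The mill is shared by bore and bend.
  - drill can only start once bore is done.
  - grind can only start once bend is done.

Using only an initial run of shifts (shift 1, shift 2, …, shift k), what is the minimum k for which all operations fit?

5 shifts

The precedence chain requires at least 5 distinct shifts.
5 works (last occupied shift: shift 5): for example bore=shift 3, grind=shift 4, anneal=shift 2, bend=shift 1, drill=shift 5, mill=shift 1, route=shift 2.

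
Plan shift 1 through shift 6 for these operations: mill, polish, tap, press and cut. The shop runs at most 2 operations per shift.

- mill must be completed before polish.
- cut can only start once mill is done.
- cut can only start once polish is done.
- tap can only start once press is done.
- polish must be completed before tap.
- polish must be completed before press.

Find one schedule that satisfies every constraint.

tap -> shift 4, mill -> shift 1, cut -> shift 3, press -> shift 3, polish -> shift 2

Checking: polish(shift 2) before tap(shift 4); polish(shift 2) before cut(shift 3); mill(shift 1) before cut(shift 3); mill(shift 1) before polish(shift 2); polish(shift 2) before press(shift 3); press(shift 3) before tap(shift 4); max 2 per shift (cap 2).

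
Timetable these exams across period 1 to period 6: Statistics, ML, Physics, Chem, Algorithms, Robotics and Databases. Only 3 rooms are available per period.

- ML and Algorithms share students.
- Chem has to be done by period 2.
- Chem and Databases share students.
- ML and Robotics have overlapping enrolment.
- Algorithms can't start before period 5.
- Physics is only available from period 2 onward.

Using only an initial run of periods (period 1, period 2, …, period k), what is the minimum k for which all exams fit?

With at most 3 per period and 7 exams, at least 3 periods are needed.
Algorithms can't be placed before period 5, so the schedule must run through at least period 5.
5 works (last occupied period: period 5): for example Statistics -> period 1, Databases -> period 2, ML -> period 1, Robotics -> period 2, Chem -> period 1, Algorithms -> period 5, Physics -> period 2.

5 periods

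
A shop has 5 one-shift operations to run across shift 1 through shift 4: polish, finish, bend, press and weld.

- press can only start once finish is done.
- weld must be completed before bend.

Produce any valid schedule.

weld in shift 1; finish in shift 1; press in shift 2; polish in shift 1; bend in shift 2

Checking: finish(shift 1) before press(shift 2); weld(shift 1) before bend(shift 2).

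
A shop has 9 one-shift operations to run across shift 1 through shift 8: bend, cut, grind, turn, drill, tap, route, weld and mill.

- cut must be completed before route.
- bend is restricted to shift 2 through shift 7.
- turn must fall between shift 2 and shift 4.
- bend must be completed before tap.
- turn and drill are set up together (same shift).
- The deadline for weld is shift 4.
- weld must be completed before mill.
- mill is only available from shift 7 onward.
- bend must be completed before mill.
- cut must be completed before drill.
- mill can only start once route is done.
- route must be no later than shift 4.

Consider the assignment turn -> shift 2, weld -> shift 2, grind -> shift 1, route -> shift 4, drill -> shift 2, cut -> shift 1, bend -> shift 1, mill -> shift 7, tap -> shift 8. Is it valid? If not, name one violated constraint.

route must be no later than shift 4 — holds.
bend is restricted to shift 2 through shift 7 — violated.
weld must be completed before mill — holds.
turn must fall between shift 2 and shift 4 — holds.
cut must be completed before route — holds.
turn and drill are set up together (same shift) — holds.
The deadline for weld is shift 4 — holds.
mill can only start once route is done — holds.
mill is only available from shift 7 onward — holds.
bend must be completed before mill — holds.
bend must be completed before tap — holds.
cut must be completed before drill — holds.

No. bend is restricted to shift 2 through shift 7 is not satisfied.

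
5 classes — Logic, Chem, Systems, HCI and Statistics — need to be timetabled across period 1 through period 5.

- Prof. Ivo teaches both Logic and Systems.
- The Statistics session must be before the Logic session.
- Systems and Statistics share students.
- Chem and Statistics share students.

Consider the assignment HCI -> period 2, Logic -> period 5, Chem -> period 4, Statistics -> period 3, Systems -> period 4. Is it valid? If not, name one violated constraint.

Valid

Chem and Statistics share students — holds.
Systems and Statistics share students — holds.
The Statistics session must be before the Logic session — holds.
Prof. Ivo teaches both Logic and Systems — holds.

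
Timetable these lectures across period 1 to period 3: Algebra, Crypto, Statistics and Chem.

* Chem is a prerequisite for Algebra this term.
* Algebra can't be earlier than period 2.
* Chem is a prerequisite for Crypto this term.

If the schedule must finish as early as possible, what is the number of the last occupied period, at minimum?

period 2

The precedence chain requires at least 2 distinct periods.
2 works (last occupied period: period 2): for example Chem in period 1; Algebra in period 2; Statistics in period 1; Crypto in period 2.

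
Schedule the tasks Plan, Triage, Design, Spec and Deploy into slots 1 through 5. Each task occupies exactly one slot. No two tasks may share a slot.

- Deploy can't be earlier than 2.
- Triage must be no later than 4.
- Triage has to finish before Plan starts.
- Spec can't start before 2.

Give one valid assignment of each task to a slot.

Deploy -> 3, Design -> 5, Plan -> 4, Spec -> 2, Triage -> 1

Checking: Triage(1) before Plan(4); Deploy=3 in [2,5]; Spec=2 in [2,5]; Triage=1 in [1,4]; max 1 per slot (cap 1).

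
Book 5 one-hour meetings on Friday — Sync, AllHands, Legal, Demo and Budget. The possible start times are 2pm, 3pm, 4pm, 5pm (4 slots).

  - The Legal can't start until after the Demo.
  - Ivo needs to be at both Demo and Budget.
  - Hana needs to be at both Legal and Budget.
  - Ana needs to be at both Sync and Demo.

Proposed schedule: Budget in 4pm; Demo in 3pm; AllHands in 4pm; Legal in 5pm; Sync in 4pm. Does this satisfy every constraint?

Ivo needs to be at both Demo and Budget — holds.
The Legal can't start until after the Demo — holds.
Ana needs to be at both Sync and Demo — holds.
Hana needs to be at both Legal and Budget — holds.

Yes, all constraints hold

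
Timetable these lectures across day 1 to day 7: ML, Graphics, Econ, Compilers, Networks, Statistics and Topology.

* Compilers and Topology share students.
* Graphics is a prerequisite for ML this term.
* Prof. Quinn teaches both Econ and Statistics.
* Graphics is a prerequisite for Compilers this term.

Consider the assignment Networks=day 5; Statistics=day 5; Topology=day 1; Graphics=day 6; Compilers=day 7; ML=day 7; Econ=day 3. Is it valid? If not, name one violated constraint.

Prof. Quinn teaches both Econ and Statistics — holds.
Graphics is a prerequisite for ML this term — holds.
Compilers and Topology share students — holds.
Graphics is a prerequisite for Compilers this term — holds.

Yes, all constraints hold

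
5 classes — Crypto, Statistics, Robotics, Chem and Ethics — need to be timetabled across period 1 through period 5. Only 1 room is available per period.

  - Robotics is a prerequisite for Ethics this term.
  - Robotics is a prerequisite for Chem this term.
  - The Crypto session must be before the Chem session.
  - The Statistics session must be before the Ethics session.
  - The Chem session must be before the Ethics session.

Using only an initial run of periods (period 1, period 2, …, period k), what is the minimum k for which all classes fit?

The precedence chain requires at least 3 distinct periods.
With at most 1 per period and 5 classes, at least 5 periods are needed.
5 works (last occupied period: period 5): for example Chem in period 3; Crypto in period 2; Ethics in period 5; Robotics in period 1; Statistics in period 4.

5 periods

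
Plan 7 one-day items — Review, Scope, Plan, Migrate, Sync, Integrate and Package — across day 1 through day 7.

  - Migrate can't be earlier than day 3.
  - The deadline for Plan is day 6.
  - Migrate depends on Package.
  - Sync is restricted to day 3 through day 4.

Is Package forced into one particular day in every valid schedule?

Package can be day 1 (e.g. Review=day 1; Sync=day 3; Plan=day 1; Scope=day 1; Integrate=day 1; Package=day 1; Migrate=day 3) or day 2 (e.g. Migrate -> day 3, Review -> day 1, Scope -> day 1, Integrate -> day 1, Sync -> day 3, Plan -> day 1, Package -> day 2).

No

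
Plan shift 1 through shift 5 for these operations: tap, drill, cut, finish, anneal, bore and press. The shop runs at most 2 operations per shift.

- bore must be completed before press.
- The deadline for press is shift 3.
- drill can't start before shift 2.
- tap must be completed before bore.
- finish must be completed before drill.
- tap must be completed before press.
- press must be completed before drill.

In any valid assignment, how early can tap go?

shift 1

Downstream work caps tap at shift 1.
tap at shift 1 is achievable: finish -> shift 1; cut -> shift 2; anneal -> shift 3; tap -> shift 1; press -> shift 3; bore -> shift 2; drill -> shift 4.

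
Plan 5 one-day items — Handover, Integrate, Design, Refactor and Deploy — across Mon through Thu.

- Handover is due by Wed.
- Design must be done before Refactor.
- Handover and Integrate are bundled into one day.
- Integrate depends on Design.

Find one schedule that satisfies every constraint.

Deploy=Mon, Integrate=Tue, Handover=Tue, Design=Mon, Refactor=Tue

Checking: Design(Mon) before Integrate(Tue); Design(Mon) before Refactor(Tue); Handover = Integrate = Tue; Handover=Tue in [Mon,Wed].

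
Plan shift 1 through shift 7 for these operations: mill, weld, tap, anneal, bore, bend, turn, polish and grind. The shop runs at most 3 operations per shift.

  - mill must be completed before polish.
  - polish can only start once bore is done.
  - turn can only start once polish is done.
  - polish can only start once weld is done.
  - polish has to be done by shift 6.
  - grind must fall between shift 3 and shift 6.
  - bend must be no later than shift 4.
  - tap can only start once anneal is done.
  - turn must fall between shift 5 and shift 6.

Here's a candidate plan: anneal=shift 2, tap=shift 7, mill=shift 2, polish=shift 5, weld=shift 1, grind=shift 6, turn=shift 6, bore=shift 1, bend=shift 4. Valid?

Valid

grind must fall between shift 3 and shift 6 — holds.
polish can only start once weld is done — holds.
turn must fall between shift 5 and shift 6 — holds.
polish can only start once bore is done — holds.
The shop runs at most 3 operations per shift — holds.
bend must be no later than shift 4 — holds.
tap can only start once anneal is done — holds.
turn can only start once polish is done — holds.
polish has to be done by shift 6 — holds.
mill must be completed before polish — holds.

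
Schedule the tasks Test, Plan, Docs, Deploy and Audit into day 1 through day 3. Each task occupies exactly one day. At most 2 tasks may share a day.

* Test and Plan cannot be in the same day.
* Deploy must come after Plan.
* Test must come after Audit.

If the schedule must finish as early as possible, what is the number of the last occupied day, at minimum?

The precedence chain requires at least 2 distinct days.
With at most 2 per day and 5 tasks, at least 3 days are needed.
3 works (last occupied day: day 3): for example Test in day 2, Plan in day 1, Deploy in day 2, Audit in day 1, Docs in day 3.

3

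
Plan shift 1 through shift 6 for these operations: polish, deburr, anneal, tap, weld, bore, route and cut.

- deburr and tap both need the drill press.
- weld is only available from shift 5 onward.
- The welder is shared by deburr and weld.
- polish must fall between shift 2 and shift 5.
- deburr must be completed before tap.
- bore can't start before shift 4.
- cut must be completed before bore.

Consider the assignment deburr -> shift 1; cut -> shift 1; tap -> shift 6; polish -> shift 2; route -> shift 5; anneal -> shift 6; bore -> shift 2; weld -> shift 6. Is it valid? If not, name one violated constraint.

No. bore can't start before shift 4 is not satisfied.

deburr and tap both need the drill press — holds.
polish must fall between shift 2 and shift 5 — holds.
bore can't start before shift 4 — violated.
cut must be completed before bore — holds.
weld is only available from shift 5 onward — holds.
deburr must be completed before tap — holds.
The welder is shared by deburr and weld — holds.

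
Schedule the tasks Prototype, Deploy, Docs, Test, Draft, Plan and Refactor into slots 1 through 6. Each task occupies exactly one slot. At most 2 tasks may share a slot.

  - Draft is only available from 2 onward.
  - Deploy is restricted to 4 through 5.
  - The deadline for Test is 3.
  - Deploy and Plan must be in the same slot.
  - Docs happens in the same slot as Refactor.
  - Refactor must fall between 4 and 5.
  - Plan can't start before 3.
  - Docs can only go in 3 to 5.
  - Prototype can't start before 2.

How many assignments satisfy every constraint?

Splitting on Prototype: it can be 2 (16), 3 (16), 6 (18). Listing each branch's schedules as (Deploy, Docs, Test, Draft, Plan, Refactor):
Prototype=2: (4,5,1,2,4,5) (4,5,1,3,4,5) (4,5,1,6,4,5) (4,5,2,3,4,5) (4,5,2,6,4,5) (4,5,3,2,4,5) (4,5,3,3,4,5) (4,5,3,6,4,5) (5,4,1,2,5,4) (5,4,1,3,5,4) (5,4,1,6,5,4) (5,4,2,3,5,4) (5,4,2,6,5,4) (5,4,3,2,5,4) (5,4,3,3,5,4) (5,4,3,6,5,4) — 16.
Prototype=3: (4,5,1,2,4,5) (4,5,1,3,4,5) (4,5,1,6,4,5) (4,5,2,2,4,5) (4,5,2,3,4,5) (4,5,2,6,4,5) (4,5,3,2,4,5) (4,5,3,6,4,5) (5,4,1,2,5,4) (5,4,1,3,5,4) (5,4,1,6,5,4) (5,4,2,2,5,4) (5,4,2,3,5,4) (5,4,2,6,5,4) (5,4,3,2,5,4) (5,4,3,6,5,4) — 16.
Prototype=6: (4,5,1,2,4,5) (4,5,1,3,4,5) (4,5,1,6,4,5) (4,5,2,2,4,5) (4,5,2,3,4,5) (4,5,2,6,4,5) (4,5,3,2,4,5) (4,5,3,3,4,5) (4,5,3,6,4,5) (5,4,1,2,5,4) (5,4,1,3,5,4) (5,4,1,6,5,4) (5,4,2,2,5,4) (5,4,2,3,5,4) (5,4,2,6,5,4) (5,4,3,2,5,4) (5,4,3,3,5,4) (5,4,3,6,5,4) — 18.
Summing: 16 + 16 + 18 = 50.

50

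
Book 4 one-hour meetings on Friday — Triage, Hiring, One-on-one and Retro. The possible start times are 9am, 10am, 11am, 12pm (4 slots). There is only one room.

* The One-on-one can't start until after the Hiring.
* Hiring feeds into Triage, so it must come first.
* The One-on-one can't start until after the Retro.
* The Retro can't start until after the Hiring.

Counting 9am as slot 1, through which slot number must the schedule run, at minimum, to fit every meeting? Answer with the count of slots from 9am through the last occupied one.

4

The precedence chain requires at least 3 distinct slots.
With at most 1 per slot and 4 meetings, at least 4 slots are needed.
4 works (last occupied slot: 12pm): for example One-on-one -> 11am, Hiring -> 9am, Retro -> 10am, Triage -> 12pm.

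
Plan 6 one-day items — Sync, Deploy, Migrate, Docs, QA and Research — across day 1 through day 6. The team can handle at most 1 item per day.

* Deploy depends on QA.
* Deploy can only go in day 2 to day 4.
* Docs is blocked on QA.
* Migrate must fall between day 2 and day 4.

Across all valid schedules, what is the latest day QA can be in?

day 3

Downstream work caps QA at day 3.
QA at day 3 is achievable: Migrate -> day 2, Docs -> day 5, Research -> day 6, QA -> day 3, Sync -> day 1, Deploy -> day 4.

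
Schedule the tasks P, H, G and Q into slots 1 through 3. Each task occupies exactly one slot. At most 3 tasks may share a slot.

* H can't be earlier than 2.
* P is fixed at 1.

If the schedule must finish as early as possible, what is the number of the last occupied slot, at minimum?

With at most 3 per slot and 4 tasks, at least 2 slots are needed.
H can't be placed before 2, so the schedule must run through at least slot 2.
2 works (last occupied slot: 2): for example H in 2, G in 1, P in 1, Q in 1.

slot 2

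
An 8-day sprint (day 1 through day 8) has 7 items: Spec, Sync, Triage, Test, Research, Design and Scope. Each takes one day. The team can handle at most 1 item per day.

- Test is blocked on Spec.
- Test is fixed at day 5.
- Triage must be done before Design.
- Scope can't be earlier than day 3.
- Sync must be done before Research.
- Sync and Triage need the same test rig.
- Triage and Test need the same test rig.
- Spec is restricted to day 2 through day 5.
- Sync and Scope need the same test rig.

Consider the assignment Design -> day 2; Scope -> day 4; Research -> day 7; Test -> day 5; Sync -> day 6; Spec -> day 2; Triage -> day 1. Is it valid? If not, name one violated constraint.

No — it violates: The team can handle at most 1 item per day

The team can handle at most 1 item per day — violated.
Test is fixed at day 5 — holds.
Scope can't be earlier than day 3 — holds.
Sync and Triage need the same test rig — holds.
Sync and Scope need the same test rig — holds.
Triage must be done before Design — holds.
Spec is restricted to day 2 through day 5 — holds.
Sync must be done before Research — holds.
Test is blocked on Spec — holds.
Triage and Test need the same test rig — holds.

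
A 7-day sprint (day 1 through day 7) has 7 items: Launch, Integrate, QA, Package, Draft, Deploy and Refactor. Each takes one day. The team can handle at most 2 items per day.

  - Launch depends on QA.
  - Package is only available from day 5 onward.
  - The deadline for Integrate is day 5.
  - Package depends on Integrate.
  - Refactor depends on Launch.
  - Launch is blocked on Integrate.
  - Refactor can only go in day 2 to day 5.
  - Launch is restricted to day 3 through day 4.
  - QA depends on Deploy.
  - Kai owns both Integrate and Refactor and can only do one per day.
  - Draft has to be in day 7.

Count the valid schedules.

39

Splitting on Launch: it can be day 3 (12), day 4 (27). Listing each branch's schedules as (Integrate, QA, Package, Draft, Deploy, Refactor) by day number:
Launch=day 3: (1,2,5,7,1,4) (1,2,5,7,1,5) (1,2,6,7,1,4) (1,2,6,7,1,5) (1,2,7,7,1,4) (1,2,7,7,1,5) (2,2,5,7,1,4) (2,2,5,7,1,5) (2,2,6,7,1,4) (2,2,6,7,1,5) (2,2,7,7,1,4) (2,2,7,7,1,5) — 12.
Launch=day 4: (1,2,5,7,1,5) (1,2,6,7,1,5) (1,2,7,7,1,5) (1,3,5,7,1,5) (1,3,5,7,2,5) (1,3,6,7,1,5) (1,3,6,7,2,5) (1,3,7,7,1,5) (1,3,7,7,2,5) (2,2,5,7,1,5) (2,2,6,7,1,5) (2,2,7,7,1,5) (2,3,5,7,1,5) (2,3,5,7,2,5) (2,3,6,7,1,5) (2,3,6,7,2,5) (2,3,7,7,1,5) (2,3,7,7,2,5) (3,2,5,7,1,5) (3,2,6,7,1,5) (3,2,7,7,1,5) (3,3,5,7,1,5) (3,3,5,7,2,5) (3,3,6,7,1,5) (3,3,6,7,2,5) (3,3,7,7,1,5) (3,3,7,7,2,5) — 27.
Summing: 12 + 27 = 39.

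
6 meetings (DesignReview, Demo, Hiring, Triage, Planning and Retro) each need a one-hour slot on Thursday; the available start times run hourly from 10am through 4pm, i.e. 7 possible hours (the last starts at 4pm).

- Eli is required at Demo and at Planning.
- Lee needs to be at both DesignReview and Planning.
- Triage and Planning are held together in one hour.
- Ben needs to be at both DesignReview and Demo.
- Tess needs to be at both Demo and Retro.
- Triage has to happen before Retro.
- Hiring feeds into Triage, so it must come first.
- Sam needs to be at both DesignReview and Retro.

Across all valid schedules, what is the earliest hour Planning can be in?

Planning must be in the same hour as Triage, which can't be before 11am, so Planning is at least 11am; Planning must be in the same hour as Triage, which can't be after 3pm, so Planning is at most 3pm.
Planning at 11am is achievable: Planning=11am, Hiring=10am, Retro=12pm, Demo=1pm, Triage=11am, DesignReview=10am.

11am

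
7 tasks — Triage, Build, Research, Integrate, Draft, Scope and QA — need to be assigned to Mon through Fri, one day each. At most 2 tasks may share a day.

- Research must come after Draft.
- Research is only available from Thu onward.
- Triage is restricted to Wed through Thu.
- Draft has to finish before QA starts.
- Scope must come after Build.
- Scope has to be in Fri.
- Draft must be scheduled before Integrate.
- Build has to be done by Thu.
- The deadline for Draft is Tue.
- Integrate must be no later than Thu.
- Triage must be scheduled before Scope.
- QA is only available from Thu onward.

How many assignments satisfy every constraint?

57

Splitting on Triage: it can be Wed (39), Thu (18). Listing each branch's schedules as (Build, Research, Integrate, Draft, Scope, QA):
Triage=Wed: (Mon,Thu,Tue,Mon,Fri,Thu) (Mon,Thu,Tue,Mon,Fri,Fri) (Mon,Thu,Wed,Mon,Fri,Thu) (Mon,Thu,Wed,Mon,Fri,Fri) (Mon,Thu,Wed,Tue,Fri,Thu) (Mon,Thu,Wed,Tue,Fri,Fri) (Mon,Thu,Thu,Mon,Fri,Fri) (Mon,Thu,Thu,Tue,Fri,Fri) (Mon,Fri,Tue,Mon,Fri,Thu) (Mon,Fri,Wed,Mon,Fri,Thu) (Mon,Fri,Wed,Tue,Fri,Thu) (Mon,Fri,Thu,Mon,Fri,Thu) (Mon,Fri,Thu,Tue,Fri,Thu) (Tue,Thu,Tue,Mon,Fri,Thu) (Tue,Thu,Tue,Mon,Fri,Fri) (Tue,Thu,Wed,Mon,Fri,Thu) (Tue,Thu,Wed,Mon,Fri,Fri) (Tue,Thu,Wed,Tue,Fri,Thu) (Tue,Thu,Wed,Tue,Fri,Fri) (Tue,Thu,Thu,Mon,Fri,Fri) (Tue,Thu,Thu,Tue,Fri,Fri) (Tue,Fri,Tue,Mon,Fri,Thu) (Tue,Fri,Wed,Mon,Fri,Thu) (Tue,Fri,Wed,Tue,Fri,Thu) (Tue,Fri,Thu,Mon,Fri,Thu) (Tue,Fri,Thu,Tue,Fri,Thu) (Wed,Thu,Tue,Mon,Fri,Thu) (Wed,Thu,Tue,Mon,Fri,Fri) (Wed,Thu,Thu,Mon,Fri,Fri) (Wed,Thu,Thu,Tue,Fri,Fri) (Wed,Fri,Tue,Mon,Fri,Thu) (Wed,Fri,Thu,Mon,Fri,Thu) (Wed,Fri,Thu,Tue,Fri,Thu) (Thu,Thu,Tue,Mon,Fri,Fri) (Thu,Thu,Wed,Mon,Fri,Fri) (Thu,Thu,Wed,Tue,Fri,Fri) (Thu,Fri,Tue,Mon,Fri,Thu) (Thu,Fri,Wed,Mon,Fri,Thu) (Thu,Fri,Wed,Tue,Fri,Thu) — 39.
Triage=Thu: (Mon,Thu,Tue,Mon,Fri,Fri) (Mon,Thu,Wed,Mon,Fri,Fri) (Mon,Thu,Wed,Tue,Fri,Fri) (Mon,Fri,Tue,Mon,Fri,Thu) (Mon,Fri,Wed,Mon,Fri,Thu) (Mon,Fri,Wed,Tue,Fri,Thu) (Tue,Thu,Tue,Mon,Fri,Fri) (Tue,Thu,Wed,Mon,Fri,Fri) (Tue,Thu,Wed,Tue,Fri,Fri) (Tue,Fri,Tue,Mon,Fri,Thu) (Tue,Fri,Wed,Mon,Fri,Thu) (Tue,Fri,Wed,Tue,Fri,Thu) (Wed,Thu,Tue,Mon,Fri,Fri) (Wed,Thu,Wed,Mon,Fri,Fri) (Wed,Thu,Wed,Tue,Fri,Fri) (Wed,Fri,Tue,Mon,Fri,Thu) (Wed,Fri,Wed,Mon,Fri,Thu) (Wed,Fri,Wed,Tue,Fri,Thu) — 18.
Summing: 39 + 18 = 57.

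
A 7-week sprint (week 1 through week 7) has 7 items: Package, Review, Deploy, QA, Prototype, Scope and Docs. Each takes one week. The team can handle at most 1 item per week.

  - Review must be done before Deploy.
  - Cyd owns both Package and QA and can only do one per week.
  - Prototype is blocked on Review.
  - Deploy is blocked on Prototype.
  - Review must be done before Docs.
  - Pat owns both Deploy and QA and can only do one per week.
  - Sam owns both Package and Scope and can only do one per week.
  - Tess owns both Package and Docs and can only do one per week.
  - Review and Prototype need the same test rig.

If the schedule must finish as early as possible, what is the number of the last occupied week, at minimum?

7

The precedence chain requires at least 3 distinct weeks.
With at most 1 per week and 7 tasks, at least 7 weeks are needed.
7 works (last occupied week: week 7): for example Scope -> week 7, Deploy -> week 3, Docs -> week 4, Review -> week 1, Prototype -> week 2, QA -> week 6, Package -> week 5.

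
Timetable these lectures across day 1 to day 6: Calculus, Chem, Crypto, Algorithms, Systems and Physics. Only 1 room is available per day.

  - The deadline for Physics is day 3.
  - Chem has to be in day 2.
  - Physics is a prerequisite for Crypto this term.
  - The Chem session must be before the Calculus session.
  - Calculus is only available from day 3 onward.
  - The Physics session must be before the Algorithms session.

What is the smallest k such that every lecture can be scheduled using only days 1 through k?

6

The precedence chain requires at least 2 distinct days.
With at most 1 per day and 6 lectures, at least 6 days are needed.
Calculus can't be placed before day 3, so the schedule must run through at least day 3.
6 works (last occupied day: day 6): for example Crypto in day 4; Chem in day 2; Systems in day 6; Algorithms in day 5; Physics in day 1; Calculus in day 3.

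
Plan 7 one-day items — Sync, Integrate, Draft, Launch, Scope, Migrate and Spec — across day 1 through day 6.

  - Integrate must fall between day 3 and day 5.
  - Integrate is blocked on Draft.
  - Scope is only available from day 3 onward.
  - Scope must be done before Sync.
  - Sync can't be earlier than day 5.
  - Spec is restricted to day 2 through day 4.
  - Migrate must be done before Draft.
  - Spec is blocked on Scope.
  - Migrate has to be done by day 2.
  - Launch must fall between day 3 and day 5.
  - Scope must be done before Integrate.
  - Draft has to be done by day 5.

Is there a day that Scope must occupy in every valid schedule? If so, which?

Scope is available from day 3; downstream work caps Scope at day 3.
So Scope is pinned to day 3.

day 3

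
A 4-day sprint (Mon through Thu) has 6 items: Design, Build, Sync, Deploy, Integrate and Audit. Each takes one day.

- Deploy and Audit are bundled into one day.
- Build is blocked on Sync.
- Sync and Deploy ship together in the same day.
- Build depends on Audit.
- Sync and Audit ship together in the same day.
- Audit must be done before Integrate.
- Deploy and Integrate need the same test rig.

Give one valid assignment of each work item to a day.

Sync -> Mon; Audit -> Mon; Design -> Mon; Integrate -> Tue; Deploy -> Mon; Build -> Tue

Checking: Audit(Mon) before Integrate(Tue); Sync(Mon) before Build(Tue); Audit(Mon) before Build(Tue); Deploy(Mon) != Integrate(Tue); Sync = Deploy = Mon; Deploy = Audit = Mon; Sync = Audit = Mon.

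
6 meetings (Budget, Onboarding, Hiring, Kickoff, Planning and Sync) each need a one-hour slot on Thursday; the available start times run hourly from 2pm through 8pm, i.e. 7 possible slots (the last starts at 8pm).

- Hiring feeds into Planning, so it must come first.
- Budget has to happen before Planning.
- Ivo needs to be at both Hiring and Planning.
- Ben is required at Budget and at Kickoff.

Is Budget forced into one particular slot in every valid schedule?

No

Budget can be 2pm (e.g. Planning=3pm, Onboarding=2pm, Budget=2pm, Sync=2pm, Hiring=2pm, Kickoff=3pm) or 3pm (e.g. Planning -> 4pm; Sync -> 2pm; Onboarding -> 2pm; Hiring -> 2pm; Kickoff -> 2pm; Budget -> 3pm).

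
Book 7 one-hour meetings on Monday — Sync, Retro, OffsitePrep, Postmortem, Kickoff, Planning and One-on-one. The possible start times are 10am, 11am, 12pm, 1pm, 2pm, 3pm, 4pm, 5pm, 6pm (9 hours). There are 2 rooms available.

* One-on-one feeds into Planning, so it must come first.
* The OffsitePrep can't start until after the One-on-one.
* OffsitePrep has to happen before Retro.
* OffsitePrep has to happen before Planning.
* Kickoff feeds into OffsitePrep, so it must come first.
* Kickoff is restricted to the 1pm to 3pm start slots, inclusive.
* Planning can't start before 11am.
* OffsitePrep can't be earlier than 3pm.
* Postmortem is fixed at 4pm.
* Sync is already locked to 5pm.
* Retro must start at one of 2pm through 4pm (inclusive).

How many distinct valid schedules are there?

Splitting on Kickoff: it can be 1pm (10), 2pm (10). Listing each branch's schedules as (Sync, Retro, OffsitePrep, Postmortem, Planning, One-on-one):
Kickoff=1pm: (5pm,4pm,3pm,4pm,5pm,10am) (5pm,4pm,3pm,4pm,5pm,11am) (5pm,4pm,3pm,4pm,5pm,12pm) (5pm,4pm,3pm,4pm,5pm,1pm) (5pm,4pm,3pm,4pm,5pm,2pm) (5pm,4pm,3pm,4pm,6pm,10am) (5pm,4pm,3pm,4pm,6pm,11am) (5pm,4pm,3pm,4pm,6pm,12pm) (5pm,4pm,3pm,4pm,6pm,1pm) (5pm,4pm,3pm,4pm,6pm,2pm) — 10.
Kickoff=2pm: (5pm,4pm,3pm,4pm,5pm,10am) (5pm,4pm,3pm,4pm,5pm,11am) (5pm,4pm,3pm,4pm,5pm,12pm) (5pm,4pm,3pm,4pm,5pm,1pm) (5pm,4pm,3pm,4pm,5pm,2pm) (5pm,4pm,3pm,4pm,6pm,10am) (5pm,4pm,3pm,4pm,6pm,11am) (5pm,4pm,3pm,4pm,6pm,12pm) (5pm,4pm,3pm,4pm,6pm,1pm) (5pm,4pm,3pm,4pm,6pm,2pm) — 10.
Summing: 10 + 10 = 20.

20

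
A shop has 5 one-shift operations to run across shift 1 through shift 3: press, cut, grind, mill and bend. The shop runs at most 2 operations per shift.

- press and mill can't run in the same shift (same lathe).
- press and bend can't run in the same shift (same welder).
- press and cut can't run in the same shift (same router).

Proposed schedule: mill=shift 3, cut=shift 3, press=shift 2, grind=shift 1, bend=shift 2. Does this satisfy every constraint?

No — it violates: press and bend can't run in the same shift (same welder)

press and cut can't run in the same shift (same router) — holds.
The shop runs at most 2 operations per shift — holds.
press and mill can't run in the same shift (same lathe) — holds.
press and bend can't run in the same shift (same welder) — violated.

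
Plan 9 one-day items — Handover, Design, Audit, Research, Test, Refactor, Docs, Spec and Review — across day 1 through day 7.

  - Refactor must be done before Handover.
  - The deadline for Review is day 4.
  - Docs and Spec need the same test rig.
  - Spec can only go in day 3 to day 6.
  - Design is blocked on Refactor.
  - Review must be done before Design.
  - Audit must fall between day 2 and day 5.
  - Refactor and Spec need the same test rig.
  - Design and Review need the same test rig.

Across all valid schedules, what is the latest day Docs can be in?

Docs at day 7 is achievable: Refactor=day 1; Docs=day 7; Handover=day 2; Audit=day 2; Review=day 1; Test=day 1; Spec=day 3; Design=day 2; Research=day 1.

day 7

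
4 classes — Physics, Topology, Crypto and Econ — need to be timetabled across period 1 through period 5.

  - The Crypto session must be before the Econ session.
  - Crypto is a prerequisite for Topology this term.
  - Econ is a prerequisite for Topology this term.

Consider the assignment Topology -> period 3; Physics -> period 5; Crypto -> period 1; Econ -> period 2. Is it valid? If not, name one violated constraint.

Econ is a prerequisite for Topology this term — holds.
The Crypto session must be before the Econ session — holds.
Crypto is a prerequisite for Topology this term — holds.

Valid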